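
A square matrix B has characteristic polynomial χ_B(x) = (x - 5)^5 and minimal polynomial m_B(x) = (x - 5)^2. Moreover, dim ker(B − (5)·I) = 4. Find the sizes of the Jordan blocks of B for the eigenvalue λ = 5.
Block sizes for λ = 5: [2, 1, 1, 1]

Step 1 — from the characteristic polynomial, algebraic multiplicity of λ = 5 is 5. From dim ker(B − (5)·I) = 4, there are exactly 4 Jordan blocks for λ = 5.
Step 2 — from the minimal polynomial, the factor (x − 5)^2 tells us the largest block for λ = 5 has size 2.
Step 3 — with total size 5, 4 blocks, and largest block 2, the block sizes (in nonincreasing order) are [2, 1, 1, 1].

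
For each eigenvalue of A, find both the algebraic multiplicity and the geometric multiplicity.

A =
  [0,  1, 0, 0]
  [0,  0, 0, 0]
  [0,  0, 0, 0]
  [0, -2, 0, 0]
λ = 0: alg = 4, geom = 3

Step 1 — factor the characteristic polynomial to read off the algebraic multiplicities:
  χ_A(x) = x^4

Step 2 — compute geometric multiplicities via the rank-nullity identity g(λ) = n − rank(A − λI):
  rank(A − (0)·I) = 1, so dim ker(A − (0)·I) = n − 1 = 3

Summary:
  λ = 0: algebraic multiplicity = 4, geometric multiplicity = 3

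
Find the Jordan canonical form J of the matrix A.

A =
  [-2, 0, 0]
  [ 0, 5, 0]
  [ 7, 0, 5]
J_1(-2) ⊕ J_1(5) ⊕ J_1(5)

The characteristic polynomial is
  det(x·I − A) = x^3 - 8*x^2 + 5*x + 50 = (x - 5)^2*(x + 2)

Eigenvalues and multiplicities (the geometric multiplicity of λ is n − rank(A − λI), which equals the number of Jordan blocks for λ):
  λ = -2: algebraic multiplicity = 1, geometric multiplicity = 1
  λ = 5: algebraic multiplicity = 2, geometric multiplicity = 2

Determining the block sizes for each eigenvalue:
  λ = -2: one block (gm = 1), so the single block has size am = 1 → block sizes [1]
  λ = 5: gm = am = 2, so every block has size 1 → block sizes [1, 1]

Assembling the blocks gives a Jordan form
J =
  [-2, 0, 0]
  [ 0, 5, 0]
  [ 0, 0, 5]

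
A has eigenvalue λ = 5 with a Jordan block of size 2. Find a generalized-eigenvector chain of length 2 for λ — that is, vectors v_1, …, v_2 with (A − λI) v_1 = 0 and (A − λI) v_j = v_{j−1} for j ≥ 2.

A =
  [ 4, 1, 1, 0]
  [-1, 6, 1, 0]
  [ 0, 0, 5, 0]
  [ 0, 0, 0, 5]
A Jordan chain for λ = 5 of length 2:
v_1 = (-1, -1, 0, 0)ᵀ
v_2 = (1, 0, 0, 0)ᵀ

Let N = A − (5)·I. We want v_2 with N^2 v_2 = 0 but N^1 v_2 ≠ 0; then v_{j-1} := N · v_j for j = 2, …, 2.

Pick v_2 = (1, 0, 0, 0)ᵀ.
Then v_1 = N · v_2 = (-1, -1, 0, 0)ᵀ.

Sanity check: (A − (5)·I) v_1 = (0, 0, 0, 0)ᵀ = 0. ✓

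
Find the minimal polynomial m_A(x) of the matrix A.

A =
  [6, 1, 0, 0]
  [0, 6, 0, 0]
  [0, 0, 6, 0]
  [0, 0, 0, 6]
x^2 - 12*x + 36

The characteristic polynomial is χ_A(x) = (x - 6)^4, so the eigenvalues are known. The minimal polynomial is
  m_A(x) = Π_λ (x − λ)^{k_λ}
where k_λ is the size of the *largest* Jordan block for λ (equivalently, the smallest k with (A − λI)^k v = 0 for every generalised eigenvector v of λ).

  λ = 6: largest Jordan block has size 2, contributing (x − 6)^2

So m_A(x) = (x - 6)^2 = x^2 - 12*x + 36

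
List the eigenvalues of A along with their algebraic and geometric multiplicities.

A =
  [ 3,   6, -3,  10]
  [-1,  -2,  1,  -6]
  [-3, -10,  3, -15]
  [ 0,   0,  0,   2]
λ = 0: alg = 1, geom = 1; λ = 2: alg = 3, geom = 1

Step 1 — factor the characteristic polynomial to read off the algebraic multiplicities:
  χ_A(x) = x*(x - 2)^3

Step 2 — compute geometric multiplicities via the rank-nullity identity g(λ) = n − rank(A − λI):
  rank(A − (0)·I) = 3, so dim ker(A − (0)·I) = n − 3 = 1
  rank(A − (2)·I) = 3, so dim ker(A − (2)·I) = n − 3 = 1

Summary:
  λ = 0: algebraic multiplicity = 1, geometric multiplicity = 1
  λ = 2: algebraic multiplicity = 3, geometric multiplicity = 1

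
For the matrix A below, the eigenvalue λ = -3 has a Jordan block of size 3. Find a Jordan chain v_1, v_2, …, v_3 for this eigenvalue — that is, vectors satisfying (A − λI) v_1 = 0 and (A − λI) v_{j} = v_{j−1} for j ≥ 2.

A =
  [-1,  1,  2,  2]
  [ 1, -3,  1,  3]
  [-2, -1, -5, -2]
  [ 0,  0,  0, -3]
A Jordan chain for λ = -3 of length 3:
v_1 = (1, 0, -1, 0)ᵀ
v_2 = (2, 1, -2, 0)ᵀ
v_3 = (1, 0, 0, 0)ᵀ

Let N = A − (-3)·I. We want v_3 with N^3 v_3 = 0 but N^2 v_3 ≠ 0; then v_{j-1} := N · v_j for j = 3, …, 2.

Pick v_3 = (1, 0, 0, 0)ᵀ.
Then v_2 = N · v_3 = (2, 1, -2, 0)ᵀ.
Then v_1 = N · v_2 = (1, 0, -1, 0)ᵀ.

Sanity check: (A − (-3)·I) v_1 = (0, 0, 0, 0)ᵀ = 0. ✓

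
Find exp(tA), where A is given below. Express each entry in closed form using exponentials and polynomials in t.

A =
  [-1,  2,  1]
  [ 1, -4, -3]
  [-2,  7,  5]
e^{tA} =
  [t^2/2 - t + 1, -3*t^2/2 + 2*t, -t^2 + t]
  [t^2/2 + t, -3*t^2/2 - 4*t + 1, -t^2 - 3*t]
  [-t^2/2 - 2*t, 3*t^2/2 + 7*t, t^2 + 5*t + 1]

Strategy: write A = P · J · P⁻¹ where J is a Jordan canonical form, so e^{tA} = P · e^{tJ} · P⁻¹, and e^{tJ} can be computed block-by-block.

A has Jordan form
J =
  [0, 1, 0]
  [0, 0, 1]
  [0, 0, 0]
(up to reordering of blocks).

Per-block formulas:
  For a 3×3 Jordan block J_3(0): exp(t · J_3(0)) = e^(0t)·(I + t·N + (t^2/2)·N^2), where N is the 3×3 nilpotent shift.

After assembling e^{tJ} and conjugating by P, we get:

e^{tA} =
  [t^2/2 - t + 1, -3*t^2/2 + 2*t, -t^2 + t]
  [t^2/2 + t, -3*t^2/2 - 4*t + 1, -t^2 - 3*t]
  [-t^2/2 - 2*t, 3*t^2/2 + 7*t, t^2 + 5*t + 1]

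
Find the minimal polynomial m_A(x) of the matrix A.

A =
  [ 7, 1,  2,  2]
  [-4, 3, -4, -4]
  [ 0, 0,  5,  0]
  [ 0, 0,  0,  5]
x^2 - 10*x + 25

The characteristic polynomial is χ_A(x) = (x - 5)^4, so the eigenvalues are known. The minimal polynomial is
  m_A(x) = Π_λ (x − λ)^{k_λ}
where k_λ is the size of the *largest* Jordan block for λ (equivalently, the smallest k with (A − λI)^k v = 0 for every generalised eigenvector v of λ).

  λ = 5: largest Jordan block has size 2, contributing (x − 5)^2

So m_A(x) = (x - 5)^2 = x^2 - 10*x + 25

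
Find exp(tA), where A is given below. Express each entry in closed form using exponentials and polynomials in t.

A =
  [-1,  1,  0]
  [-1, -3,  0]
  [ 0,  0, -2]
e^{tA} =
  [t*exp(-2*t) + exp(-2*t), t*exp(-2*t), 0]
  [-t*exp(-2*t), -t*exp(-2*t) + exp(-2*t), 0]
  [0, 0, exp(-2*t)]

Strategy: write A = P · J · P⁻¹ where J is a Jordan canonical form, so e^{tA} = P · e^{tJ} · P⁻¹, and e^{tJ} can be computed block-by-block.

A has Jordan form
J =
  [-2,  1,  0]
  [ 0, -2,  0]
  [ 0,  0, -2]
(up to reordering of blocks).

Per-block formulas:
  For a 2×2 Jordan block J_2(-2): exp(t · J_2(-2)) = e^(-2t)·(I + t·N), where N is the 2×2 nilpotent shift.
  For a 1×1 block at λ = -2: exp(t · [-2]) = [e^(-2t)].

After assembling e^{tJ} and conjugating by P, we get:

e^{tA} =
  [t*exp(-2*t) + exp(-2*t), t*exp(-2*t), 0]
  [-t*exp(-2*t), -t*exp(-2*t) + exp(-2*t), 0]
  [0, 0, exp(-2*t)]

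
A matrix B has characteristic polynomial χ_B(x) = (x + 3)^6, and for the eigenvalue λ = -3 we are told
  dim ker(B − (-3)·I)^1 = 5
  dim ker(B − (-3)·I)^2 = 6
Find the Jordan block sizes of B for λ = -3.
Block sizes for λ = -3: [2, 1, 1, 1, 1]

From the dimensions of kernels of powers, the number of Jordan blocks of size at least j is d_j − d_{j−1} where d_j = dim ker(N^j) (with d_0 = 0). Computing the differences gives [5, 1].
The number of blocks of size exactly k is (#blocks of size ≥ k) − (#blocks of size ≥ k + 1), so the partition is: 4 block(s) of size 1, 1 block(s) of size 2.
In nonincreasing order the block sizes are [2, 1, 1, 1, 1].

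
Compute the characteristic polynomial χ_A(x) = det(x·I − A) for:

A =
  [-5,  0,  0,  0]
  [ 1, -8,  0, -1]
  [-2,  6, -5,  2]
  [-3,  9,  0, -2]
x^4 + 20*x^3 + 150*x^2 + 500*x + 625

Expanding det(x·I − A) (e.g. by cofactor expansion or by noting that A is similar to its Jordan form J, which has the same characteristic polynomial as A) gives
  χ_A(x) = x^4 + 20*x^3 + 150*x^2 + 500*x + 625
which factors as (x + 5)^4. The eigenvalues (with algebraic multiplicities) are λ = -5 with multiplicity 4.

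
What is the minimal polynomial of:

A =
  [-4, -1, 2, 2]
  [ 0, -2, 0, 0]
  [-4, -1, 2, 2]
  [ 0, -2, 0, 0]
x^3 + 4*x^2 + 4*x

The characteristic polynomial is χ_A(x) = x^2*(x + 2)^2, so the eigenvalues are known. The minimal polynomial is
  m_A(x) = Π_λ (x − λ)^{k_λ}
where k_λ is the size of the *largest* Jordan block for λ (equivalently, the smallest k with (A − λI)^k v = 0 for every generalised eigenvector v of λ).

  λ = -2: largest Jordan block has size 2, contributing (x + 2)^2
  λ = 0: largest Jordan block has size 1, contributing (x − 0)

So m_A(x) = x*(x + 2)^2 = x^3 + 4*x^2 + 4*x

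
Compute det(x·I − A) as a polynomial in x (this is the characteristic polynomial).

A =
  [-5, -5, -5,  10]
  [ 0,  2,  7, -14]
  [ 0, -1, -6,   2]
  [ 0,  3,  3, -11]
x^4 + 20*x^3 + 150*x^2 + 500*x + 625

Expanding det(x·I − A) (e.g. by cofactor expansion or by noting that A is similar to its Jordan form J, which has the same characteristic polynomial as A) gives
  χ_A(x) = x^4 + 20*x^3 + 150*x^2 + 500*x + 625
which factors as (x + 5)^4. The eigenvalues (with algebraic multiplicities) are λ = -5 with multiplicity 4.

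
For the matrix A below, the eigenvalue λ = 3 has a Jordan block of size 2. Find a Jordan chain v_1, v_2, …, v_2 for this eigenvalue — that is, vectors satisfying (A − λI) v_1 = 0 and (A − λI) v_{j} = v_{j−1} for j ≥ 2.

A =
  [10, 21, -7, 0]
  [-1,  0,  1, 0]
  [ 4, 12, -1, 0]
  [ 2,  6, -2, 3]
A Jordan chain for λ = 3 of length 2:
v_1 = (7, -1, 4, 2)ᵀ
v_2 = (1, 0, 0, 0)ᵀ

Let N = A − (3)·I. We want v_2 with N^2 v_2 = 0 but N^1 v_2 ≠ 0; then v_{j-1} := N · v_j for j = 2, …, 2.

Pick v_2 = (1, 0, 0, 0)ᵀ.
Then v_1 = N · v_2 = (7, -1, 4, 2)ᵀ.

Sanity check: (A − (3)·I) v_1 = (0, 0, 0, 0)ᵀ = 0. ✓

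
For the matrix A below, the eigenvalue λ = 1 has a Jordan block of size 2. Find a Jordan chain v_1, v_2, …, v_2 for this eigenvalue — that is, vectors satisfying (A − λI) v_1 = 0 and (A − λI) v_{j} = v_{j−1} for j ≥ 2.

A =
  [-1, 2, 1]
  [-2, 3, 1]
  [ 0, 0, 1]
A Jordan chain for λ = 1 of length 2:
v_1 = (-2, -2, 0)ᵀ
v_2 = (1, 0, 0)ᵀ

Let N = A − (1)·I. We want v_2 with N^2 v_2 = 0 but N^1 v_2 ≠ 0; then v_{j-1} := N · v_j for j = 2, …, 2.

Pick v_2 = (1, 0, 0)ᵀ.
Then v_1 = N · v_2 = (-2, -2, 0)ᵀ.

Sanity check: (A − (1)·I) v_1 = (0, 0, 0)ᵀ = 0. ✓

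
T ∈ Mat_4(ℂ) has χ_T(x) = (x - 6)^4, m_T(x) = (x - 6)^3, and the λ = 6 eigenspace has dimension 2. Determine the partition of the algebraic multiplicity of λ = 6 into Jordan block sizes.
Block sizes for λ = 6: [3, 1]

Step 1 — from the characteristic polynomial, algebraic multiplicity of λ = 6 is 4. From dim ker(T − (6)·I) = 2, there are exactly 2 Jordan blocks for λ = 6.
Step 2 — from the minimal polynomial, the factor (x − 6)^3 tells us the largest block for λ = 6 has size 3.
Step 3 — with total size 4, 2 blocks, and largest block 3, the block sizes (in nonincreasing order) are [3, 1].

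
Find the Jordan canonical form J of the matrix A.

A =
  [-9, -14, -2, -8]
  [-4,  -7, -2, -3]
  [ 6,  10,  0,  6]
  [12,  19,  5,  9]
J_3(-2) ⊕ J_1(-1)

The characteristic polynomial is
  det(x·I − A) = x^4 + 7*x^3 + 18*x^2 + 20*x + 8 = (x + 1)*(x + 2)^3

Eigenvalues and multiplicities (the geometric multiplicity of λ is n − rank(A − λI), which equals the number of Jordan blocks for λ):
  λ = -2: algebraic multiplicity = 3, geometric multiplicity = 1
  λ = -1: algebraic multiplicity = 1, geometric multiplicity = 1

Determining the block sizes for each eigenvalue:
  λ = -2: one block (gm = 1), so the single block has size am = 3 → block sizes [3]
  λ = -1: one block (gm = 1), so the single block has size am = 1 → block sizes [1]

Assembling the blocks gives a Jordan form
J =
  [-2,  1,  0,  0]
  [ 0, -2,  1,  0]
  [ 0,  0, -2,  0]
  [ 0,  0,  0, -1]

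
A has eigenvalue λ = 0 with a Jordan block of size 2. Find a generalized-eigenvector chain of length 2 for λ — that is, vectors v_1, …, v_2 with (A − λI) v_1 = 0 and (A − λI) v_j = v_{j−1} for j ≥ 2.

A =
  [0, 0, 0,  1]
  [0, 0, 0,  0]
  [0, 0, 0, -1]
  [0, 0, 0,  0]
A Jordan chain for λ = 0 of length 2:
v_1 = (1, 0, -1, 0)ᵀ
v_2 = (0, 0, 0, 1)ᵀ

Let N = A − (0)·I. We want v_2 with N^2 v_2 = 0 but N^1 v_2 ≠ 0; then v_{j-1} := N · v_j for j = 2, …, 2.

Pick v_2 = (0, 0, 0, 1)ᵀ.
Then v_1 = N · v_2 = (1, 0, -1, 0)ᵀ.

Sanity check: (A − (0)·I) v_1 = (0, 0, 0, 0)ᵀ = 0. ✓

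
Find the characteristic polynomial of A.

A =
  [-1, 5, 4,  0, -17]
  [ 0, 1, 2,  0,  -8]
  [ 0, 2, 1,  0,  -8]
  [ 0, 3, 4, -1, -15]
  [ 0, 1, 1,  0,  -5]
x^5 + 5*x^4 + 10*x^3 + 10*x^2 + 5*x + 1

Expanding det(x·I − A) (e.g. by cofactor expansion or by noting that A is similar to its Jordan form J, which has the same characteristic polynomial as A) gives
  χ_A(x) = x^5 + 5*x^4 + 10*x^3 + 10*x^2 + 5*x + 1
which factors as (x + 1)^5. The eigenvalues (with algebraic multiplicities) are λ = -1 with multiplicity 5.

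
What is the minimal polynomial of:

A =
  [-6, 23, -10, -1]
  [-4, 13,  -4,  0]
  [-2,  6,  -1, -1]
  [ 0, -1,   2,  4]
x^4 - 10*x^3 + 37*x^2 - 60*x + 36

The characteristic polynomial is χ_A(x) = (x - 3)^2*(x - 2)^2, so the eigenvalues are known. The minimal polynomial is
  m_A(x) = Π_λ (x − λ)^{k_λ}
where k_λ is the size of the *largest* Jordan block for λ (equivalently, the smallest k with (A − λI)^k v = 0 for every generalised eigenvector v of λ).

  λ = 2: largest Jordan block has size 2, contributing (x − 2)^2
  λ = 3: largest Jordan block has size 2, contributing (x − 3)^2

So m_A(x) = (x - 3)^2*(x - 2)^2 = x^4 - 10*x^3 + 37*x^2 - 60*x + 36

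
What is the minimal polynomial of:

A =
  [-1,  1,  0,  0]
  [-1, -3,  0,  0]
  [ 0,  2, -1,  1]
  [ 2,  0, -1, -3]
x^2 + 4*x + 4

The characteristic polynomial is χ_A(x) = (x + 2)^4, so the eigenvalues are known. The minimal polynomial is
  m_A(x) = Π_λ (x − λ)^{k_λ}
where k_λ is the size of the *largest* Jordan block for λ (equivalently, the smallest k with (A − λI)^k v = 0 for every generalised eigenvector v of λ).

  λ = -2: largest Jordan block has size 2, contributing (x + 2)^2

So m_A(x) = (x + 2)^2 = x^2 + 4*x + 4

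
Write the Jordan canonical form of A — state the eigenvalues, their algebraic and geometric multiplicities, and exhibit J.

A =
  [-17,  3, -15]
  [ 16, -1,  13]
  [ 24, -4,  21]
J_3(1)

The characteristic polynomial is
  det(x·I − A) = x^3 - 3*x^2 + 3*x - 1 = (x - 1)^3

Eigenvalues and multiplicities (the geometric multiplicity of λ is n − rank(A − λI), which equals the number of Jordan blocks for λ):
  λ = 1: algebraic multiplicity = 3, geometric multiplicity = 1

Determining the block sizes for each eigenvalue:
  λ = 1: one block (gm = 1), so the single block has size am = 3 → block sizes [3]

Assembling the blocks gives a Jordan form
J =
  [1, 1, 0]
  [0, 1, 1]
  [0, 0, 1]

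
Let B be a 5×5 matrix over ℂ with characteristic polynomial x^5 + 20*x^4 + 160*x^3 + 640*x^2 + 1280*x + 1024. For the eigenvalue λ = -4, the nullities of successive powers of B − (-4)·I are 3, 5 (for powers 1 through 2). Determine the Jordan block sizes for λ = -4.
Block sizes for λ = -4: [2, 2, 1]

From the dimensions of kernels of powers, the number of Jordan blocks of size at least j is d_j − d_{j−1} where d_j = dim ker(N^j) (with d_0 = 0). Computing the differences gives [3, 2].
The number of blocks of size exactly k is (#blocks of size ≥ k) − (#blocks of size ≥ k + 1), so the partition is: 1 block(s) of size 1, 2 block(s) of size 2.
In nonincreasing order the block sizes are [2, 2, 1].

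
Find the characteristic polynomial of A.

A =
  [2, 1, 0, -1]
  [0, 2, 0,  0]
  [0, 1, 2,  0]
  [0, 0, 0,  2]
x^4 - 8*x^3 + 24*x^2 - 32*x + 16

Expanding det(x·I − A) (e.g. by cofactor expansion or by noting that A is similar to its Jordan form J, which has the same characteristic polynomial as A) gives
  χ_A(x) = x^4 - 8*x^3 + 24*x^2 - 32*x + 16
which factors as (x - 2)^4. The eigenvalues (with algebraic multiplicities) are λ = 2 with multiplicity 4.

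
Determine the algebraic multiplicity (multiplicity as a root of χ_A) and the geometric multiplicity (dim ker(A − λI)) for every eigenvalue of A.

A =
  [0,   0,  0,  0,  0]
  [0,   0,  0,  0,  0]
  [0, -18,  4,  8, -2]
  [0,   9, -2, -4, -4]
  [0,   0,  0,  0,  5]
λ = 0: alg = 4, geom = 3; λ = 5: alg = 1, geom = 1

Step 1 — factor the characteristic polynomial to read off the algebraic multiplicities:
  χ_A(x) = x^4*(x - 5)

Step 2 — compute geometric multiplicities via the rank-nullity identity g(λ) = n − rank(A − λI):
  rank(A − (0)·I) = 2, so dim ker(A − (0)·I) = n − 2 = 3
  rank(A − (5)·I) = 4, so dim ker(A − (5)·I) = n − 4 = 1

Summary:
  λ = 0: algebraic multiplicity = 4, geometric multiplicity = 3
  λ = 5: algebraic multiplicity = 1, geometric multiplicity = 1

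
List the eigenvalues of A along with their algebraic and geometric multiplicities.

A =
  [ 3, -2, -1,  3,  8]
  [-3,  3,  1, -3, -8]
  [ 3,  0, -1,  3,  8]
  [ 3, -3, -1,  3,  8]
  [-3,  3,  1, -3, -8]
λ = 0: alg = 5, geom = 3

Step 1 — factor the characteristic polynomial to read off the algebraic multiplicities:
  χ_A(x) = x^5

Step 2 — compute geometric multiplicities via the rank-nullity identity g(λ) = n − rank(A − λI):
  rank(A − (0)·I) = 2, so dim ker(A − (0)·I) = n − 2 = 3

Summary:
  λ = 0: algebraic multiplicity = 5, geometric multiplicity = 3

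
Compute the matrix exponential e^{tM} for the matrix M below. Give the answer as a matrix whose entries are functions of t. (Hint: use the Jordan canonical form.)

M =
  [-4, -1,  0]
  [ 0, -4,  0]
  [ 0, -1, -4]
e^{tM} =
  [exp(-4*t), -t*exp(-4*t), 0]
  [0, exp(-4*t), 0]
  [0, -t*exp(-4*t), exp(-4*t)]

Strategy: write M = P · J · P⁻¹ where J is a Jordan canonical form, so e^{tM} = P · e^{tJ} · P⁻¹, and e^{tJ} can be computed block-by-block.

M has Jordan form
J =
  [-4,  1,  0]
  [ 0, -4,  0]
  [ 0,  0, -4]
(up to reordering of blocks).

Per-block formulas:
  For a 2×2 Jordan block J_2(-4): exp(t · J_2(-4)) = e^(-4t)·(I + t·N), where N is the 2×2 nilpotent shift.
  For a 1×1 block at λ = -4: exp(t · [-4]) = [e^(-4t)].

After assembling e^{tJ} and conjugating by P, we get:

e^{tM} =
  [exp(-4*t), -t*exp(-4*t), 0]
  [0, exp(-4*t), 0]
  [0, -t*exp(-4*t), exp(-4*t)]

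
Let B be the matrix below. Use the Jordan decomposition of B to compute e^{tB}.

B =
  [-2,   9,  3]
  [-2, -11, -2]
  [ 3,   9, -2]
e^{tB} =
  [3*t*exp(-5*t) + exp(-5*t), 9*t*exp(-5*t), 3*t*exp(-5*t)]
  [-2*t*exp(-5*t), -6*t*exp(-5*t) + exp(-5*t), -2*t*exp(-5*t)]
  [3*t*exp(-5*t), 9*t*exp(-5*t), 3*t*exp(-5*t) + exp(-5*t)]

Strategy: write B = P · J · P⁻¹ where J is a Jordan canonical form, so e^{tB} = P · e^{tJ} · P⁻¹, and e^{tJ} can be computed block-by-block.

B has Jordan form
J =
  [-5,  1,  0]
  [ 0, -5,  0]
  [ 0,  0, -5]
(up to reordering of blocks).

Per-block formulas:
  For a 1×1 block at λ = -5: exp(t · [-5]) = [e^(-5t)].
  For a 2×2 Jordan block J_2(-5): exp(t · J_2(-5)) = e^(-5t)·(I + t·N), where N is the 2×2 nilpotent shift.

After assembling e^{tJ} and conjugating by P, we get:

e^{tB} =
  [3*t*exp(-5*t) + exp(-5*t), 9*t*exp(-5*t), 3*t*exp(-5*t)]
  [-2*t*exp(-5*t), -6*t*exp(-5*t) + exp(-5*t), -2*t*exp(-5*t)]
  [3*t*exp(-5*t), 9*t*exp(-5*t), 3*t*exp(-5*t) + exp(-5*t)]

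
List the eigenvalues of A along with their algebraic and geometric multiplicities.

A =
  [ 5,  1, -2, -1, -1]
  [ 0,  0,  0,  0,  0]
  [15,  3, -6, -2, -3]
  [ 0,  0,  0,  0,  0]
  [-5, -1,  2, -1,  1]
λ = 0: alg = 5, geom = 3

Step 1 — factor the characteristic polynomial to read off the algebraic multiplicities:
  χ_A(x) = x^5

Step 2 — compute geometric multiplicities via the rank-nullity identity g(λ) = n − rank(A − λI):
  rank(A − (0)·I) = 2, so dim ker(A − (0)·I) = n − 2 = 3

Summary:
  λ = 0: algebraic multiplicity = 5, geometric multiplicity = 3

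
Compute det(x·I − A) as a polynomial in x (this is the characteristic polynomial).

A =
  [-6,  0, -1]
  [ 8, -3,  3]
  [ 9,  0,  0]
x^3 + 9*x^2 + 27*x + 27

Expanding det(x·I − A) (e.g. by cofactor expansion or by noting that A is similar to its Jordan form J, which has the same characteristic polynomial as A) gives
  χ_A(x) = x^3 + 9*x^2 + 27*x + 27
which factors as (x + 3)^3. The eigenvalues (with algebraic multiplicities) are λ = -3 with multiplicity 3.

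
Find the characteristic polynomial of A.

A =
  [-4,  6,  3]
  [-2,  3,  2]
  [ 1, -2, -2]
x^3 + 3*x^2 + 3*x + 1

Expanding det(x·I − A) (e.g. by cofactor expansion or by noting that A is similar to its Jordan form J, which has the same characteristic polynomial as A) gives
  χ_A(x) = x^3 + 3*x^2 + 3*x + 1
which factors as (x + 1)^3. The eigenvalues (with algebraic multiplicities) are λ = -1 with multiplicity 3.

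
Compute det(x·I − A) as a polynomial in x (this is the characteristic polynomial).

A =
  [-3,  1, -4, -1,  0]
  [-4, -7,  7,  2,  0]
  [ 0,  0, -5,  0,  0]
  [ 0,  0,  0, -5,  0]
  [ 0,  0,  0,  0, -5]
x^5 + 25*x^4 + 250*x^3 + 1250*x^2 + 3125*x + 3125

Expanding det(x·I − A) (e.g. by cofactor expansion or by noting that A is similar to its Jordan form J, which has the same characteristic polynomial as A) gives
  χ_A(x) = x^5 + 25*x^4 + 250*x^3 + 1250*x^2 + 3125*x + 3125
which factors as (x + 5)^5. The eigenvalues (with algebraic multiplicities) are λ = -5 with multiplicity 5.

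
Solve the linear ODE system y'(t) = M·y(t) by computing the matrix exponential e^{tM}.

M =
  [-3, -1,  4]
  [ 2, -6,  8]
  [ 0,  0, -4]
e^{tM} =
  [2*exp(-4*t) - exp(-5*t), -exp(-4*t) + exp(-5*t), 4*exp(-4*t) - 4*exp(-5*t)]
  [2*exp(-4*t) - 2*exp(-5*t), -exp(-4*t) + 2*exp(-5*t), 8*exp(-4*t) - 8*exp(-5*t)]
  [0, 0, exp(-4*t)]

Strategy: write M = P · J · P⁻¹ where J is a Jordan canonical form, so e^{tM} = P · e^{tJ} · P⁻¹, and e^{tJ} can be computed block-by-block.

M has Jordan form
J =
  [-5,  0,  0]
  [ 0, -4,  0]
  [ 0,  0, -4]
(up to reordering of blocks).

Per-block formulas:
  For a 1×1 block at λ = -5: exp(t · [-5]) = [e^(-5t)].
  For a 1×1 block at λ = -4: exp(t · [-4]) = [e^(-4t)].

After assembling e^{tJ} and conjugating by P, we get:

e^{tM} =
  [2*exp(-4*t) - exp(-5*t), -exp(-4*t) + exp(-5*t), 4*exp(-4*t) - 4*exp(-5*t)]
  [2*exp(-4*t) - 2*exp(-5*t), -exp(-4*t) + 2*exp(-5*t), 8*exp(-4*t) - 8*exp(-5*t)]
  [0, 0, exp(-4*t)]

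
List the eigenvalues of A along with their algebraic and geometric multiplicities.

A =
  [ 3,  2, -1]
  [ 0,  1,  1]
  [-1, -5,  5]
λ = 3: alg = 3, geom = 1

Step 1 — factor the characteristic polynomial to read off the algebraic multiplicities:
  χ_A(x) = (x - 3)^3

Step 2 — compute geometric multiplicities via the rank-nullity identity g(λ) = n − rank(A − λI):
  rank(A − (3)·I) = 2, so dim ker(A − (3)·I) = n − 2 = 1

Summary:
  λ = 3: algebraic multiplicity = 3, geometric multiplicity = 1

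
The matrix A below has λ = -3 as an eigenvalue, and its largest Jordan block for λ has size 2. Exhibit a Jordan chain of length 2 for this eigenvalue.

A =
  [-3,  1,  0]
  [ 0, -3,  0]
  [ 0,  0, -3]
A Jordan chain for λ = -3 of length 2:
v_1 = (1, 0, 0)ᵀ
v_2 = (0, 1, 0)ᵀ

Let N = A − (-3)·I. We want v_2 with N^2 v_2 = 0 but N^1 v_2 ≠ 0; then v_{j-1} := N · v_j for j = 2, …, 2.

Pick v_2 = (0, 1, 0)ᵀ.
Then v_1 = N · v_2 = (1, 0, 0)ᵀ.

Sanity check: (A − (-3)·I) v_1 = (0, 0, 0)ᵀ = 0. ✓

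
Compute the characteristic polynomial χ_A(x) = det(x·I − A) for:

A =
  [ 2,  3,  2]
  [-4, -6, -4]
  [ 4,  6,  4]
x^3

Expanding det(x·I − A) (e.g. by cofactor expansion or by noting that A is similar to its Jordan form J, which has the same characteristic polynomial as A) gives
  χ_A(x) = x^3
which factors as x^3. The eigenvalues (with algebraic multiplicities) are λ = 0 with multiplicity 3.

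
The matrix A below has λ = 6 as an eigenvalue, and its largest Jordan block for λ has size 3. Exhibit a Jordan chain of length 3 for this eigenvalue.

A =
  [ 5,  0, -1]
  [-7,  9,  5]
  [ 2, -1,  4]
A Jordan chain for λ = 6 of length 3:
v_1 = (-1, -4, 1)ᵀ
v_2 = (-1, -7, 2)ᵀ
v_3 = (1, 0, 0)ᵀ

Let N = A − (6)·I. We want v_3 with N^3 v_3 = 0 but N^2 v_3 ≠ 0; then v_{j-1} := N · v_j for j = 3, …, 2.

Pick v_3 = (1, 0, 0)ᵀ.
Then v_2 = N · v_3 = (-1, -7, 2)ᵀ.
Then v_1 = N · v_2 = (-1, -4, 1)ᵀ.

Sanity check: (A − (6)·I) v_1 = (0, 0, 0)ᵀ = 0. ✓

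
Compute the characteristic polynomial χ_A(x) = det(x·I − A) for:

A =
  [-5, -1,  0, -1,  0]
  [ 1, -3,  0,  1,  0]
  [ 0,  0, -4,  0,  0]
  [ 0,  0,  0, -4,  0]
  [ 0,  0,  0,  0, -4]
x^5 + 20*x^4 + 160*x^3 + 640*x^2 + 1280*x + 1024

Expanding det(x·I − A) (e.g. by cofactor expansion or by noting that A is similar to its Jordan form J, which has the same characteristic polynomial as A) gives
  χ_A(x) = x^5 + 20*x^4 + 160*x^3 + 640*x^2 + 1280*x + 1024
which factors as (x + 4)^5. The eigenvalues (with algebraic multiplicities) are λ = -4 with multiplicity 5.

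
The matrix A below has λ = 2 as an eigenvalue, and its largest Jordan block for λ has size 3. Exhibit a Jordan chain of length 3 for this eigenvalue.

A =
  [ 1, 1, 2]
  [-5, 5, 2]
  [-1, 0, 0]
A Jordan chain for λ = 2 of length 3:
v_1 = (-6, -12, 3)ᵀ
v_2 = (-1, -5, -1)ᵀ
v_3 = (1, 0, 0)ᵀ

Let N = A − (2)·I. We want v_3 with N^3 v_3 = 0 but N^2 v_3 ≠ 0; then v_{j-1} := N · v_j for j = 3, …, 2.

Pick v_3 = (1, 0, 0)ᵀ.
Then v_2 = N · v_3 = (-1, -5, -1)ᵀ.
Then v_1 = N · v_2 = (-6, -12, 3)ᵀ.

Sanity check: (A − (2)·I) v_1 = (0, 0, 0)ᵀ = 0. ✓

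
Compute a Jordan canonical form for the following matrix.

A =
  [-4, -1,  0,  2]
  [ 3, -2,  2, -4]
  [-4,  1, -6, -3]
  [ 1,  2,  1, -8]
J_2(-5) ⊕ J_2(-5)

The characteristic polynomial is
  det(x·I − A) = x^4 + 20*x^3 + 150*x^2 + 500*x + 625 = (x + 5)^4

Eigenvalues and multiplicities (the geometric multiplicity of λ is n − rank(A − λI), which equals the number of Jordan blocks for λ):
  λ = -5: algebraic multiplicity = 4, geometric multiplicity = 2

Determining the block sizes for each eigenvalue:
  λ = -5: with am = 4 and gm = 2, the partition is not yet determined (e.g. several partitions of 4 into 2 parts exist). Let N = A − (-5)·I. Computing rank(N^1) = 2, rank(N^2) = 0; the number of blocks of size ≥ j is rank(N^{j−1}) − rank(N^j), giving [2, 2]. So we have 2 block(s) of size 2 → block sizes [2, 2]

Assembling the blocks gives a Jordan form
J =
  [-5,  1,  0,  0]
  [ 0, -5,  0,  0]
  [ 0,  0, -5,  1]
  [ 0,  0,  0, -5]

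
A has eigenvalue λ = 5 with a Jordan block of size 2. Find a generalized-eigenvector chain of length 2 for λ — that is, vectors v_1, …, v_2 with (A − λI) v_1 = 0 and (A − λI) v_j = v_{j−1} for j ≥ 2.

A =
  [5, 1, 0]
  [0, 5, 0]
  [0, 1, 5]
A Jordan chain for λ = 5 of length 2:
v_1 = (1, 0, 1)ᵀ
v_2 = (0, 1, 0)ᵀ

Let N = A − (5)·I. We want v_2 with N^2 v_2 = 0 but N^1 v_2 ≠ 0; then v_{j-1} := N · v_j for j = 2, …, 2.

Pick v_2 = (0, 1, 0)ᵀ.
Then v_1 = N · v_2 = (1, 0, 1)ᵀ.

Sanity check: (A − (5)·I) v_1 = (0, 0, 0)ᵀ = 0. ✓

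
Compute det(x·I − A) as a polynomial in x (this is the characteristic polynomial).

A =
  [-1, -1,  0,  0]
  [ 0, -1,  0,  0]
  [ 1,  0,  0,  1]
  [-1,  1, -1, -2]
x^4 + 4*x^3 + 6*x^2 + 4*x + 1

Expanding det(x·I − A) (e.g. by cofactor expansion or by noting that A is similar to its Jordan form J, which has the same characteristic polynomial as A) gives
  χ_A(x) = x^4 + 4*x^3 + 6*x^2 + 4*x + 1
which factors as (x + 1)^4. The eigenvalues (with algebraic multiplicities) are λ = -1 with multiplicity 4.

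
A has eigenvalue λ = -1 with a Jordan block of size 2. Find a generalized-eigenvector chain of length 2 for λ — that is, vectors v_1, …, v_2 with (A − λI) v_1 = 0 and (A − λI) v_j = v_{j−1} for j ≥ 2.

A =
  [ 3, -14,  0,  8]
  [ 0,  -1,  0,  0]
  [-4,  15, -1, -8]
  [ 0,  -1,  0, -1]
A Jordan chain for λ = -1 of length 2:
v_1 = (2, 0, -1, -1)ᵀ
v_2 = (4, 1, 0, 0)ᵀ

Let N = A − (-1)·I. We want v_2 with N^2 v_2 = 0 but N^1 v_2 ≠ 0; then v_{j-1} := N · v_j for j = 2, …, 2.

Pick v_2 = (4, 1, 0, 0)ᵀ.
Then v_1 = N · v_2 = (2, 0, -1, -1)ᵀ.

Sanity check: (A − (-1)·I) v_1 = (0, 0, 0, 0)ᵀ = 0. ✓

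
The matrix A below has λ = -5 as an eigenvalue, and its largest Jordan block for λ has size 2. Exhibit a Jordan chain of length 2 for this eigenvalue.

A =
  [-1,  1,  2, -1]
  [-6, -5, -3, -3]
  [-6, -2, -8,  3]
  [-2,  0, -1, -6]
A Jordan chain for λ = -5 of length 2:
v_1 = (4, -6, -6, -2)ᵀ
v_2 = (1, 0, 0, 0)ᵀ

Let N = A − (-5)·I. We want v_2 with N^2 v_2 = 0 but N^1 v_2 ≠ 0; then v_{j-1} := N · v_j for j = 2, …, 2.

Pick v_2 = (1, 0, 0, 0)ᵀ.
Then v_1 = N · v_2 = (4, -6, -6, -2)ᵀ.

Sanity check: (A − (-5)·I) v_1 = (0, 0, 0, 0)ᵀ = 0. ✓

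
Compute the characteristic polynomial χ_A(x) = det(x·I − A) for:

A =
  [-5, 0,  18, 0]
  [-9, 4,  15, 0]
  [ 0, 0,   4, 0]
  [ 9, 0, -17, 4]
x^4 - 7*x^3 - 12*x^2 + 176*x - 320

Expanding det(x·I − A) (e.g. by cofactor expansion or by noting that A is similar to its Jordan form J, which has the same characteristic polynomial as A) gives
  χ_A(x) = x^4 - 7*x^3 - 12*x^2 + 176*x - 320
which factors as (x - 4)^3*(x + 5). The eigenvalues (with algebraic multiplicities) are λ = -5 with multiplicity 1, λ = 4 with multiplicity 3.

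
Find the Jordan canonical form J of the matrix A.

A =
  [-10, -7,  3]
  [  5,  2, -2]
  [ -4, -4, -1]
J_3(-3)

The characteristic polynomial is
  det(x·I − A) = x^3 + 9*x^2 + 27*x + 27 = (x + 3)^3

Eigenvalues and multiplicities (the geometric multiplicity of λ is n − rank(A − λI), which equals the number of Jordan blocks for λ):
  λ = -3: algebraic multiplicity = 3, geometric multiplicity = 1

Determining the block sizes for each eigenvalue:
  λ = -3: one block (gm = 1), so the single block has size am = 3 → block sizes [3]

Assembling the blocks gives a Jordan form
J =
  [-3,  1,  0]
  [ 0, -3,  1]
  [ 0,  0, -3]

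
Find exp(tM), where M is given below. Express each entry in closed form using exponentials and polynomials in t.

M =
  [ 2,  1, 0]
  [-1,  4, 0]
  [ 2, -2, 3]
e^{tM} =
  [-t*exp(3*t) + exp(3*t), t*exp(3*t), 0]
  [-t*exp(3*t), t*exp(3*t) + exp(3*t), 0]
  [2*t*exp(3*t), -2*t*exp(3*t), exp(3*t)]

Strategy: write M = P · J · P⁻¹ where J is a Jordan canonical form, so e^{tM} = P · e^{tJ} · P⁻¹, and e^{tJ} can be computed block-by-block.

M has Jordan form
J =
  [3, 1, 0]
  [0, 3, 0]
  [0, 0, 3]
(up to reordering of blocks).

Per-block formulas:
  For a 1×1 block at λ = 3: exp(t · [3]) = [e^(3t)].
  For a 2×2 Jordan block J_2(3): exp(t · J_2(3)) = e^(3t)·(I + t·N), where N is the 2×2 nilpotent shift.

After assembling e^{tJ} and conjugating by P, we get:

e^{tM} =
  [-t*exp(3*t) + exp(3*t), t*exp(3*t), 0]
  [-t*exp(3*t), t*exp(3*t) + exp(3*t), 0]
  [2*t*exp(3*t), -2*t*exp(3*t), exp(3*t)]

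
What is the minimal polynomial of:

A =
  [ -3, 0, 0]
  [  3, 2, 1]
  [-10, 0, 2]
x^3 - x^2 - 8*x + 12

The characteristic polynomial is χ_A(x) = (x - 2)^2*(x + 3), so the eigenvalues are known. The minimal polynomial is
  m_A(x) = Π_λ (x − λ)^{k_λ}
where k_λ is the size of the *largest* Jordan block for λ (equivalently, the smallest k with (A − λI)^k v = 0 for every generalised eigenvector v of λ).

  λ = -3: largest Jordan block has size 1, contributing (x + 3)
  λ = 2: largest Jordan block has size 2, contributing (x − 2)^2

So m_A(x) = (x - 2)^2*(x + 3) = x^3 - x^2 - 8*x + 12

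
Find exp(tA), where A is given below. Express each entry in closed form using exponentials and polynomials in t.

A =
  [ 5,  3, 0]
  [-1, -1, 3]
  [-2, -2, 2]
e^{tA} =
  [3*t^2*exp(2*t) + 3*t*exp(2*t) + exp(2*t), 3*t*exp(2*t), 9*t^2*exp(2*t)/2]
  [-3*t^2*exp(2*t) - t*exp(2*t), -3*t*exp(2*t) + exp(2*t), -9*t^2*exp(2*t)/2 + 3*t*exp(2*t)]
  [-2*t^2*exp(2*t) - 2*t*exp(2*t), -2*t*exp(2*t), -3*t^2*exp(2*t) + exp(2*t)]

Strategy: write A = P · J · P⁻¹ where J is a Jordan canonical form, so e^{tA} = P · e^{tJ} · P⁻¹, and e^{tJ} can be computed block-by-block.

A has Jordan form
J =
  [2, 1, 0]
  [0, 2, 1]
  [0, 0, 2]
(up to reordering of blocks).

Per-block formulas:
  For a 3×3 Jordan block J_3(2): exp(t · J_3(2)) = e^(2t)·(I + t·N + (t^2/2)·N^2), where N is the 3×3 nilpotent shift.

After assembling e^{tJ} and conjugating by P, we get:

e^{tA} =
  [3*t^2*exp(2*t) + 3*t*exp(2*t) + exp(2*t), 3*t*exp(2*t), 9*t^2*exp(2*t)/2]
  [-3*t^2*exp(2*t) - t*exp(2*t), -3*t*exp(2*t) + exp(2*t), -9*t^2*exp(2*t)/2 + 3*t*exp(2*t)]
  [-2*t^2*exp(2*t) - 2*t*exp(2*t), -2*t*exp(2*t), -3*t^2*exp(2*t) + exp(2*t)]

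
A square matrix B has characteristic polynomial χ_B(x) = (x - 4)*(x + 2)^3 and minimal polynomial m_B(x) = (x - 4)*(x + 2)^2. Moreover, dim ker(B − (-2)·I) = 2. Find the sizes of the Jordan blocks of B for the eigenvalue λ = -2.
Block sizes for λ = -2: [2, 1]

Step 1 — from the characteristic polynomial, algebraic multiplicity of λ = -2 is 3. From dim ker(B − (-2)·I) = 2, there are exactly 2 Jordan blocks for λ = -2.
Step 2 — from the minimal polynomial, the factor (x + 2)^2 tells us the largest block for λ = -2 has size 2.
Step 3 — with total size 3, 2 blocks, and largest block 2, the block sizes (in nonincreasing order) are [2, 1].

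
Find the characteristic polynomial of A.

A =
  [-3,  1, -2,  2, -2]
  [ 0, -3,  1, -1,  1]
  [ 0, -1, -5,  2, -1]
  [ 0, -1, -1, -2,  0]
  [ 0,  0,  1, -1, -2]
x^5 + 15*x^4 + 90*x^3 + 270*x^2 + 405*x + 243

Expanding det(x·I − A) (e.g. by cofactor expansion or by noting that A is similar to its Jordan form J, which has the same characteristic polynomial as A) gives
  χ_A(x) = x^5 + 15*x^4 + 90*x^3 + 270*x^2 + 405*x + 243
which factors as (x + 3)^5. The eigenvalues (with algebraic multiplicities) are λ = -3 with multiplicity 5.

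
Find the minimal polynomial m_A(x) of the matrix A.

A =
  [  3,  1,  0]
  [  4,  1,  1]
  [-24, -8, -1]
x^3 - 3*x^2 + 3*x - 1

The characteristic polynomial is χ_A(x) = (x - 1)^3, so the eigenvalues are known. The minimal polynomial is
  m_A(x) = Π_λ (x − λ)^{k_λ}
where k_λ is the size of the *largest* Jordan block for λ (equivalently, the smallest k with (A − λI)^k v = 0 for every generalised eigenvector v of λ).

  λ = 1: largest Jordan block has size 3, contributing (x − 1)^3

So m_A(x) = (x - 1)^3 = x^3 - 3*x^2 + 3*x - 1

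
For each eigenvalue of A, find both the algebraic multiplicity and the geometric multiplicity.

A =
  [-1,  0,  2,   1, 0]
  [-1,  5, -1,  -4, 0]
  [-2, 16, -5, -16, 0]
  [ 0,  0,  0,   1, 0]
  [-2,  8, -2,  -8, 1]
λ = -3: alg = 1, geom = 1; λ = 1: alg = 4, geom = 2

Step 1 — factor the characteristic polynomial to read off the algebraic multiplicities:
  χ_A(x) = (x - 1)^4*(x + 3)

Step 2 — compute geometric multiplicities via the rank-nullity identity g(λ) = n − rank(A − λI):
  rank(A − (-3)·I) = 4, so dim ker(A − (-3)·I) = n − 4 = 1
  rank(A − (1)·I) = 3, so dim ker(A − (1)·I) = n − 3 = 2

Summary:
  λ = -3: algebraic multiplicity = 1, geometric multiplicity = 1
  λ = 1: algebraic multiplicity = 4, geometric multiplicity = 2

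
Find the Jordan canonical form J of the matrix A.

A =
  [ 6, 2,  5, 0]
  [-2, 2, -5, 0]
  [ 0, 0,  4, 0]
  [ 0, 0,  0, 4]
J_2(4) ⊕ J_1(4) ⊕ J_1(4)

The characteristic polynomial is
  det(x·I − A) = x^4 - 16*x^3 + 96*x^2 - 256*x + 256 = (x - 4)^4

Eigenvalues and multiplicities (the geometric multiplicity of λ is n − rank(A − λI), which equals the number of Jordan blocks for λ):
  λ = 4: algebraic multiplicity = 4, geometric multiplicity = 3

Determining the block sizes for each eigenvalue:
  λ = 4: 3 blocks summing to 4 forces exactly one block of size 2 and the rest size 1 → block sizes [2, 1, 1]

Assembling the blocks gives a Jordan form
J =
  [4, 1, 0, 0]
  [0, 4, 0, 0]
  [0, 0, 4, 0]
  [0, 0, 0, 4]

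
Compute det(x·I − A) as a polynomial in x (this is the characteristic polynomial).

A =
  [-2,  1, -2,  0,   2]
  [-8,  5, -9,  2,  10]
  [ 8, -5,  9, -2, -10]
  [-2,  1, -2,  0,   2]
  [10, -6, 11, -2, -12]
x^5

Expanding det(x·I − A) (e.g. by cofactor expansion or by noting that A is similar to its Jordan form J, which has the same characteristic polynomial as A) gives
  χ_A(x) = x^5
which factors as x^5. The eigenvalues (with algebraic multiplicities) are λ = 0 with multiplicity 5.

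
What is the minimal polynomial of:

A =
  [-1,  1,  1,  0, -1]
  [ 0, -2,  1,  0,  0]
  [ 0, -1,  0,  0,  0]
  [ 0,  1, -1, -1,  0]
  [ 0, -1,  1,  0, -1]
x^3 + 3*x^2 + 3*x + 1

The characteristic polynomial is χ_A(x) = (x + 1)^5, so the eigenvalues are known. The minimal polynomial is
  m_A(x) = Π_λ (x − λ)^{k_λ}
where k_λ is the size of the *largest* Jordan block for λ (equivalently, the smallest k with (A − λI)^k v = 0 for every generalised eigenvector v of λ).

  λ = -1: largest Jordan block has size 3, contributing (x + 1)^3

So m_A(x) = (x + 1)^3 = x^3 + 3*x^2 + 3*x + 1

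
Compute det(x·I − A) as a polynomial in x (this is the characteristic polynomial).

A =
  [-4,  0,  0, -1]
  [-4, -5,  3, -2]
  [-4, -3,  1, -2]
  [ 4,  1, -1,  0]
x^4 + 8*x^3 + 24*x^2 + 32*x + 16

Expanding det(x·I − A) (e.g. by cofactor expansion or by noting that A is similar to its Jordan form J, which has the same characteristic polynomial as A) gives
  χ_A(x) = x^4 + 8*x^3 + 24*x^2 + 32*x + 16
which factors as (x + 2)^4. The eigenvalues (with algebraic multiplicities) are λ = -2 with multiplicity 4.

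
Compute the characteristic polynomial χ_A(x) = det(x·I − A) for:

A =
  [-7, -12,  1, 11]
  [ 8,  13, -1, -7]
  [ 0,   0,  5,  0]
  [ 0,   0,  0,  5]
x^4 - 16*x^3 + 90*x^2 - 200*x + 125

Expanding det(x·I − A) (e.g. by cofactor expansion or by noting that A is similar to its Jordan form J, which has the same characteristic polynomial as A) gives
  χ_A(x) = x^4 - 16*x^3 + 90*x^2 - 200*x + 125
which factors as (x - 5)^3*(x - 1). The eigenvalues (with algebraic multiplicities) are λ = 1 with multiplicity 1, λ = 5 with multiplicity 3.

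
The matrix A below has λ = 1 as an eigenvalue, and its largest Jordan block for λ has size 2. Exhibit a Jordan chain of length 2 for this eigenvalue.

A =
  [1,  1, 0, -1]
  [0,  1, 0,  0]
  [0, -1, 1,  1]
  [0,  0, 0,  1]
A Jordan chain for λ = 1 of length 2:
v_1 = (1, 0, -1, 0)ᵀ
v_2 = (0, 1, 0, 0)ᵀ

Let N = A − (1)·I. We want v_2 with N^2 v_2 = 0 but N^1 v_2 ≠ 0; then v_{j-1} := N · v_j for j = 2, …, 2.

Pick v_2 = (0, 1, 0, 0)ᵀ.
Then v_1 = N · v_2 = (1, 0, -1, 0)ᵀ.

Sanity check: (A − (1)·I) v_1 = (0, 0, 0, 0)ᵀ = 0. ✓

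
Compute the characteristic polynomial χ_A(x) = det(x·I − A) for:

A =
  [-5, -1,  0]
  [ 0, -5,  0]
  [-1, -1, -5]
x^3 + 15*x^2 + 75*x + 125

Expanding det(x·I − A) (e.g. by cofactor expansion or by noting that A is similar to its Jordan form J, which has the same characteristic polynomial as A) gives
  χ_A(x) = x^3 + 15*x^2 + 75*x + 125
which factors as (x + 5)^3. The eigenvalues (with algebraic multiplicities) are λ = -5 with multiplicity 3.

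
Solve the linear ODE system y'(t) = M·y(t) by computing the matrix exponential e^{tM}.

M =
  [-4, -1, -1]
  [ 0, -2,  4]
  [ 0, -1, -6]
e^{tM} =
  [exp(-4*t), -t^2*exp(-4*t)/2 - t*exp(-4*t), -t^2*exp(-4*t) - t*exp(-4*t)]
  [0, 2*t*exp(-4*t) + exp(-4*t), 4*t*exp(-4*t)]
  [0, -t*exp(-4*t), -2*t*exp(-4*t) + exp(-4*t)]

Strategy: write M = P · J · P⁻¹ where J is a Jordan canonical form, so e^{tM} = P · e^{tJ} · P⁻¹, and e^{tJ} can be computed block-by-block.

M has Jordan form
J =
  [-4,  1,  0]
  [ 0, -4,  1]
  [ 0,  0, -4]
(up to reordering of blocks).

Per-block formulas:
  For a 3×3 Jordan block J_3(-4): exp(t · J_3(-4)) = e^(-4t)·(I + t·N + (t^2/2)·N^2), where N is the 3×3 nilpotent shift.

After assembling e^{tJ} and conjugating by P, we get:

e^{tM} =
  [exp(-4*t), -t^2*exp(-4*t)/2 - t*exp(-4*t), -t^2*exp(-4*t) - t*exp(-4*t)]
  [0, 2*t*exp(-4*t) + exp(-4*t), 4*t*exp(-4*t)]
  [0, -t*exp(-4*t), -2*t*exp(-4*t) + exp(-4*t)]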